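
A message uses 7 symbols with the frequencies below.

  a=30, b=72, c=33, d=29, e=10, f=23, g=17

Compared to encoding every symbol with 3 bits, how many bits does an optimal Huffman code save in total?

78

Fixed-length: 3 bits × 214 symbols = 642 bits.
Huffman merges:
merge e(10) and g(17): 27
merge f(23) and 27: 50
merge d(29) and a(30): 59
merge c(33) and 50: 83
merge 59 and b(72): 131
merge 83 and 131: 214
Huffman total = 27 + 50 + 59 + 83 + 131 + 214 = 564 bits.
Saving = 642 − 564 = 78 bits.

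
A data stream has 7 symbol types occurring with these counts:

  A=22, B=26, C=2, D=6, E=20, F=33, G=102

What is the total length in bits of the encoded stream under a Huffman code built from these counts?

Build the Huffman tree bottom-up:
C(2) + D(6) → 8
8 + E(20) → 28
A(22) + B(26) → 48
28 + F(33) → 61
48 + 61 → 109
G(102) + 109 → 211
Total encoded bits = sum of merged weights = 8 + 28 + 48 + 61 + 109 + 211 = 465.

465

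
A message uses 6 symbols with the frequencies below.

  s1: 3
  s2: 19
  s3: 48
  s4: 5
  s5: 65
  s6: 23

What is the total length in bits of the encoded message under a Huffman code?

Build the Huffman tree bottom-up:
merge s1(3) and s4(5): 8
merge 8 and s2(19): 27
merge s6(23) and 27: 50
merge s3(48) and 50: 98
merge s5(65) and 98: 163
The encoded length is the sum of every internal node's weight: 8 + 27 + 50 + 98 + 163 = 346 bits.

346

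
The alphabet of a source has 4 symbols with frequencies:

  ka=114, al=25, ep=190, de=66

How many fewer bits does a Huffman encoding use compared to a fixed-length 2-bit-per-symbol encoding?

Fixed-length: 2 bits × 395 symbols = 790 bits.
Huffman merges:
merge al(25) and de(66): 91
merge 91 and ka(114): 205
merge ep(190) and 205: 395
Huffman total = 91 + 205 + 395 = 691 bits.
Saving = 790 − 691 = 99 bits.

99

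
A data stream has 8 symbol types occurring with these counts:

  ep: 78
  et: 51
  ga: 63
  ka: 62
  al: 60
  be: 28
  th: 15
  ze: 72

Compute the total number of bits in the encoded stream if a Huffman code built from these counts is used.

1252

Greedily combine the two least-frequent nodes:
merge th(15) and be(28): 43
merge 43 and et(51): 94
merge al(60) and ka(62): 122
merge ga(63) and ze(72): 135
merge ep(78) and 94: 172
merge 122 and 135: 257
merge 172 and 257: 429
Total encoded bits = sum of merged weights = 43 + 94 + 122 + 135 + 172 + 257 + 429 = 1252.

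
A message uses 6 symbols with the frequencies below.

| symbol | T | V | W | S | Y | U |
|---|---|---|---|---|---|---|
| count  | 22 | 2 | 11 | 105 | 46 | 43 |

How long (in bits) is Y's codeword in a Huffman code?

2

Huffman merges, smallest pair first:
merge V(2) and W(11): 13
merge 13 and T(22): 35
merge 35 and U(43): 78
merge Y(46) and 78: 124
merge S(105) and 124: 229
Y sits 2 levels below the root, so its codeword is 2 bits.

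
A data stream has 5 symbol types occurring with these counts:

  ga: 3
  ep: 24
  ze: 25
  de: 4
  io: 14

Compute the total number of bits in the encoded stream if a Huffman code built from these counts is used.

143

Merge the two smallest weights repeatedly:
combine ga(3), de(4) → 7
combine 7, io(14) → 21
combine 21, ep(24) → 45
combine ze(25), 45 → 70
The encoded length is the sum of every internal node's weight: 7 + 21 + 45 + 70 = 143 bits.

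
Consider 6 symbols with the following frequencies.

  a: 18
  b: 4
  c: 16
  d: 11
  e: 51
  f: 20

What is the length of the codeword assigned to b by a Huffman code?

4

Build the tree from the bottom:
merge b(4) and d(11): 15
merge 15 and c(16): 31
merge a(18) and f(20): 38
merge 31 and 38: 69
merge e(51) and 69: 120
The subtree containing b is merged 4 times, so code length = 4.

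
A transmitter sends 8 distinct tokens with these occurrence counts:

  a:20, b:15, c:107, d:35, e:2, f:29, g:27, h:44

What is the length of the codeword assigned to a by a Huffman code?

Huffman merges, smallest pair first:
combine e(2), b(15) → 17
combine 17, a(20) → 37
combine g(27), f(29) → 56
combine d(35), 37 → 72
combine h(44), 56 → 100
combine 72, 100 → 172
combine c(107), 172 → 279
The subtree containing a is merged 4 times, so code length = 4.

4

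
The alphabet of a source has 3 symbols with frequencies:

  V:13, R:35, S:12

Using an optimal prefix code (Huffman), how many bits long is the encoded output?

Merge the two smallest weights repeatedly:
S(12) + V(13) → 25
25 + R(35) → 60
The encoded length is the sum of every internal node's weight: 25 + 60 = 85 bits.

85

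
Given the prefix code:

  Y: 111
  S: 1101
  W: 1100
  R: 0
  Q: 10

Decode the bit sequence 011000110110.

Read left to right; each codeword is recognised as soon as it completes (prefix code):
  0→R | 1100→W | 0→R | 1101→S | 10→Q
Decoded message: RWRSQ

RWRSQ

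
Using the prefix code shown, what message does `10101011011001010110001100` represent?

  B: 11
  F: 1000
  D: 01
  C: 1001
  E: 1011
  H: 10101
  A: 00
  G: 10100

HDEAHFBA

Read left to right; each codeword is recognised as soon as it completes (prefix code):
  10101→H | 01→D | 1011→E | 00→A | 10101→H | 1000→F | 11→B | 00→A
Decoded message: HDEAHFBA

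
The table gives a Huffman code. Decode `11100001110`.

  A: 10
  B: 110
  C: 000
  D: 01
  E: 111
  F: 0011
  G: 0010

ECDB

Read left to right; each codeword is recognised as soon as it completes (prefix code):
  111→E | 000→C | 01→D | 110→B
Decoded message: ECDB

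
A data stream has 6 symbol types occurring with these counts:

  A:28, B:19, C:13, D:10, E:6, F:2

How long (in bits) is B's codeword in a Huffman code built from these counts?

Repeatedly merge the two smallest:
F(2) + E(6) → 8
8 + D(10) → 18
C(13) + 18 → 31
B(19) + A(28) → 47
31 + 47 → 78
The subtree containing B is merged 2 times, so code length = 2.

2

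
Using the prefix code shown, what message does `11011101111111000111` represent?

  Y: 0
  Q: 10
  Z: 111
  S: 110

Read left to right; each codeword is recognised as soon as it completes (prefix code):
  110→S | 111→Z | 0→Y | 111→Z | 111→Z | 10→Q | 0→Y | 0→Y | 111→Z
Decoded message: SZYZZQYYZ

SZYZZQYYZ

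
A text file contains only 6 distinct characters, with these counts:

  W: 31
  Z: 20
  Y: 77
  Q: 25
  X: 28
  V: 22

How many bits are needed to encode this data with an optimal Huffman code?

Merge the two smallest weights repeatedly:
combine Z(20), V(22) → 42
combine Q(25), X(28) → 53
combine W(31), 42 → 73
combine 53, 73 → 126
combine Y(77), 126 → 203
Each symbol's bit-cost is frequency × depth; summing gives 497 bits (equivalently 42 + 53 + 73 + 126 + 203).

497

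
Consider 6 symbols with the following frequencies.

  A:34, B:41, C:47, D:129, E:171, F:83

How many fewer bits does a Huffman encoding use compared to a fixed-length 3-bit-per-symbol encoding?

Fixed-length: 3 bits × 505 symbols = 1515 bits.
Huffman merges:
merge A(34) and B(41): 75
merge C(47) and 75: 122
merge F(83) and 122: 205
merge D(129) and E(171): 300
merge 205 and 300: 505
Huffman total = 75 + 122 + 205 + 300 + 505 = 1207 bits.
Saving = 1515 − 1207 = 308 bits.

308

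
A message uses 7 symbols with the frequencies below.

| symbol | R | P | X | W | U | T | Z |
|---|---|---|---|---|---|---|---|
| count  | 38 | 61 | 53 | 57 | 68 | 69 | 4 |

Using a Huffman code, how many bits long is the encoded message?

Greedily combine the two least-frequent nodes:
merge Z(4) and R(38): 42
merge 42 and X(53): 95
merge W(57) and P(61): 118
merge U(68) and T(69): 137
merge 95 and 118: 213
merge 137 and 213: 350
Each symbol's bit-cost is frequency × depth; summing gives 955 bits (equivalently 42 + 95 + 118 + 137 + 213 + 350).

955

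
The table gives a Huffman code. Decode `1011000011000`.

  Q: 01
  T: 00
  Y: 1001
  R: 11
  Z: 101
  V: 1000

ZVQV

Read left to right; each codeword is recognised as soon as it completes (prefix code):
  101→Z | 1000→V | 01→Q | 1000→V
Decoded message: ZVQV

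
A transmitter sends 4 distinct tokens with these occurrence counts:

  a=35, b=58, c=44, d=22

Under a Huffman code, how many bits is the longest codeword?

Merge the two lowest-weight nodes at each step:
d(22) + a(35) → 57
c(44) + 57 → 101
b(58) + 101 → 159
The rarest symbols sit at the bottom; the longest codeword is 3 bits.

3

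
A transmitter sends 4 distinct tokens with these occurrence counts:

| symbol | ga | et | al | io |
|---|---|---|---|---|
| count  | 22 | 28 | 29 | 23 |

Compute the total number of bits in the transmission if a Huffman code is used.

204

Merge the two smallest weights repeatedly:
merge ga(22) and io(23): 45
merge et(28) and al(29): 57
merge 45 and 57: 102
Each symbol's bit-cost is frequency × depth; summing gives 204 bits (equivalently 45 + 57 + 102).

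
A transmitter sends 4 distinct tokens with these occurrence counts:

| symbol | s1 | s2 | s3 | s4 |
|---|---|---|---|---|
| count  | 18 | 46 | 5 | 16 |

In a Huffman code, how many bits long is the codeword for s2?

Repeatedly merge the two smallest:
merge s3(5) and s4(16): 21
merge s1(18) and 21: 39
merge 39 and s2(46): 85
s2 sits one level below the root: a 1-bit codeword.

1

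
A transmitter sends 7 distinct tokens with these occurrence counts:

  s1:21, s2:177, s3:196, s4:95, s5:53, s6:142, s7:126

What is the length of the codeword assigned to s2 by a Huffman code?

Build the tree from the bottom:
merge s1(21) and s5(53): 74
merge 74 and s4(95): 169
merge s7(126) and s6(142): 268
merge 169 and s2(177): 346
merge s3(196) and 268: 464
merge 346 and 464: 810
s2 sits 2 levels below the root, so its codeword is 2 bits.

2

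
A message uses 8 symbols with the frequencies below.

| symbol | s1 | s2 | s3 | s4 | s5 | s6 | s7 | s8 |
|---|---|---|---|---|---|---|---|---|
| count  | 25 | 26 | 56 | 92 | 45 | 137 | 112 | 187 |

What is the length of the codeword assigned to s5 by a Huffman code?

Repeatedly merge the two smallest:
s1(25) + s2(26) → 51
s5(45) + 51 → 96
s3(56) + s4(92) → 148
96 + s7(112) → 208
s6(137) + 148 → 285
s8(187) + 208 → 395
285 + 395 → 680
s5's leaf is at depth 4, giving a 4-bit codeword.

4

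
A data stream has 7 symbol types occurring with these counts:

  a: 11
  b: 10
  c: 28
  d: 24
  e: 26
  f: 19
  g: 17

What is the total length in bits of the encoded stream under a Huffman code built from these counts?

372

Greedily combine the two least-frequent nodes:
merge b(10) and a(11): 21
merge g(17) and f(19): 36
merge 21 and d(24): 45
merge e(26) and c(28): 54
merge 36 and 45: 81
merge 54 and 81: 135
Total encoded bits = sum of merged weights = 21 + 36 + 45 + 54 + 81 + 135 = 372.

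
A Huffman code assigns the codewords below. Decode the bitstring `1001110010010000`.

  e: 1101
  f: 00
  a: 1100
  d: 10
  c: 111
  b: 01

dbadbff

Read left to right; each codeword is recognised as soon as it completes (prefix code):
  10→d | 01→b | 1100→a | 10→d | 01→b | 00→f | 00→f
Decoded message: dbadbff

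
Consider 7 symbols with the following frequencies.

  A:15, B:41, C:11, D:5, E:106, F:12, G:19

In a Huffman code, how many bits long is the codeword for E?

1

Repeatedly merge the two smallest:
D(5) + C(11) → 16
F(12) + A(15) → 27
16 + G(19) → 35
27 + 35 → 62
B(41) + 62 → 103
103 + E(106) → 209
E is merged only at the final step, so code length = 1.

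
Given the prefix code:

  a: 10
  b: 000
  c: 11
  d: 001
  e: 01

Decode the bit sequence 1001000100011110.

Read left to right; each codeword is recognised as soon as it completes (prefix code):
  10→a | 01→e | 000→b | 10→a | 001→d | 11→c | 10→a
Decoded message: aebadca

aebadca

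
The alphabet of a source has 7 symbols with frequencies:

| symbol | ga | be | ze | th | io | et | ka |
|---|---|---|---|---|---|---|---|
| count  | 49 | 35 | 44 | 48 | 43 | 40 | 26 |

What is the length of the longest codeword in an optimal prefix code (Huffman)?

3

Merge the two lowest-weight nodes at each step:
merge ka(26) and be(35): 61
merge et(40) and io(43): 83
merge ze(44) and th(48): 92
merge ga(49) and 61: 110
merge 83 and 92: 175
merge 110 and 175: 285
The rarest symbols sit at the bottom; the longest codeword is 3 bits.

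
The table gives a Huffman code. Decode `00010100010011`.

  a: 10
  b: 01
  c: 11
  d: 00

dbbdbdc

Read left to right; each codeword is recognised as soon as it completes (prefix code):
  00→d | 01→b | 01→b | 00→d | 01→b | 00→d | 11→c
Decoded message: dbbdbdc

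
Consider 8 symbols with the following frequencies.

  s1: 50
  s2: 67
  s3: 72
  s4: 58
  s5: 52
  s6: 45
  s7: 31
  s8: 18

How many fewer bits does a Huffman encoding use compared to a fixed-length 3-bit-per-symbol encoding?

23

Fixed-length: 3 bits × 393 symbols = 1179 bits.
Huffman merges:
s8(18) + s7(31) → 49
s6(45) + 49 → 94
s1(50) + s5(52) → 102
s4(58) + s2(67) → 125
s3(72) + 94 → 166
102 + 125 → 227
166 + 227 → 393
Huffman total = 49 + 94 + 102 + 125 + 166 + 227 + 393 = 1156 bits.
Saving = 1179 − 1156 = 23 bits.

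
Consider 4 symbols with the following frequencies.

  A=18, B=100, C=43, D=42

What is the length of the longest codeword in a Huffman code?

3

Merge the two lowest-weight nodes at each step:
merge A(18) and D(42): 60
merge C(43) and 60: 103
merge B(100) and 103: 203
Maximum depth reached is 3.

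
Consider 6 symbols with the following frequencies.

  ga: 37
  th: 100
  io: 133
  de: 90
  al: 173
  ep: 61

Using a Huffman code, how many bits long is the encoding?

1474

Greedily combine the two least-frequent nodes:
combine ga(37), ep(61) → 98
combine de(90), 98 → 188
combine th(100), io(133) → 233
combine al(173), 188 → 361
combine 233, 361 → 594
Total encoded bits = sum of merged weights = 98 + 188 + 233 + 361 + 594 = 1474.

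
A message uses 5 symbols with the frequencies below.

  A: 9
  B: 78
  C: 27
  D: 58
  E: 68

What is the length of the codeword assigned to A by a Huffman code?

3

Repeatedly merge the two smallest:
combine A(9), C(27) → 36
combine 36, D(58) → 94
combine E(68), B(78) → 146
combine 94, 146 → 240
The subtree containing A is merged 3 times, so code length = 3.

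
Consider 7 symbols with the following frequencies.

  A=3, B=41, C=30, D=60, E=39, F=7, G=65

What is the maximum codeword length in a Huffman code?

Merge the two lowest-weight nodes at each step:
combine A(3), F(7) → 10
combine 10, C(30) → 40
combine E(39), 40 → 79
combine B(41), D(60) → 101
combine G(65), 79 → 144
combine 101, 144 → 245
The first pair merged (A, F) ends up deepest, at depth 5.

5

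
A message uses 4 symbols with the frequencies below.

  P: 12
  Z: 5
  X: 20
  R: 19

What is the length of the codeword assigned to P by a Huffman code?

Repeatedly merge the two smallest:
combine Z(5), P(12) → 17
combine 17, R(19) → 36
combine X(20), 36 → 56
The subtree containing P is merged 3 times, so code length = 3.

3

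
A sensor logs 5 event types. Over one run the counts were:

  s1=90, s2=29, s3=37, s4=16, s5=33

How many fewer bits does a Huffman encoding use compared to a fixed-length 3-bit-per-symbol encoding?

180

Fixed-length: 3 bits × 205 symbols = 615 bits.
Huffman merges:
combine s4(16), s2(29) → 45
combine s5(33), s3(37) → 70
combine 45, 70 → 115
combine s1(90), 115 → 205
Huffman total = 45 + 70 + 115 + 205 = 435 bits.
Saving = 615 − 435 = 180 bits.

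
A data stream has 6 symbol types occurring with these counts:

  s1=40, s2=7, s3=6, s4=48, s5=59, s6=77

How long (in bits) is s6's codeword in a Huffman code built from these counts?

Repeatedly merge the two smallest:
merge s3(6) and s2(7): 13
merge 13 and s1(40): 53
merge s4(48) and 53: 101
merge s5(59) and s6(77): 136
merge 101 and 136: 237
s6 sits 2 levels below the root, so its codeword is 2 bits.

2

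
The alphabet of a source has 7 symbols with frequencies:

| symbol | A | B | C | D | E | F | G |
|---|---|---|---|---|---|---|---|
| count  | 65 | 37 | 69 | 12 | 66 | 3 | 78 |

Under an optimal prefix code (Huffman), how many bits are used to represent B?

4

Build the tree from the bottom:
merge F(3) and D(12): 15
merge 15 and B(37): 52
merge 52 and A(65): 117
merge E(66) and C(69): 135
merge G(78) and 117: 195
merge 135 and 195: 330
The subtree containing B is merged 4 times, so code length = 4.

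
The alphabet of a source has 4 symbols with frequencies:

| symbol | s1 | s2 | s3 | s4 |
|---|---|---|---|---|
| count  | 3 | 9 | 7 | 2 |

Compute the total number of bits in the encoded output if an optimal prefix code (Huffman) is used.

Build the Huffman tree bottom-up:
merge s4(2) and s1(3): 5
merge 5 and s3(7): 12
merge s2(9) and 12: 21
Each symbol's bit-cost is frequency × depth; summing gives 38 bits (equivalently 5 + 12 + 21).

38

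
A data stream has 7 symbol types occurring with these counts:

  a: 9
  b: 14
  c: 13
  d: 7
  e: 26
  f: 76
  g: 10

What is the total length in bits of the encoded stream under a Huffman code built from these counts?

Greedily combine the two least-frequent nodes:
d(7) + a(9) → 16
g(10) + c(13) → 23
b(14) + 16 → 30
23 + e(26) → 49
30 + 49 → 79
f(76) + 79 → 155
The encoded length is the sum of every internal node's weight: 16 + 23 + 30 + 49 + 79 + 155 = 352 bits.

352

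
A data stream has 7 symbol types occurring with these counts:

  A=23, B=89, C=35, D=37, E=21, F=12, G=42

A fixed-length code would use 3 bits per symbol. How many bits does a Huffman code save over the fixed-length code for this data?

Fixed-length: 3 bits × 259 symbols = 777 bits.
Huffman merges:
F(12) + E(21) → 33
A(23) + 33 → 56
C(35) + D(37) → 72
G(42) + 56 → 98
72 + B(89) → 161
98 + 161 → 259
Huffman total = 33 + 56 + 72 + 98 + 161 + 259 = 679 bits.
Saving = 777 − 679 = 98 bits.

98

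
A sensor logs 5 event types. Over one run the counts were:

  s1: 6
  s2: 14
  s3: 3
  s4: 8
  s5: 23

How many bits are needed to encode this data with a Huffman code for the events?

111

Merge the two smallest weights repeatedly:
merge s3(3) and s1(6): 9
merge s4(8) and 9: 17
merge s2(14) and 17: 31
merge s5(23) and 31: 54
Each symbol's bit-cost is frequency × depth; summing gives 111 bits (equivalently 9 + 17 + 31 + 54).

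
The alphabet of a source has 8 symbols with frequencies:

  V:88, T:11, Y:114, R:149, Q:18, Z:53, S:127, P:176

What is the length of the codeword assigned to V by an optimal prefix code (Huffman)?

3

Huffman merges, smallest pair first:
T(11) + Q(18) → 29
29 + Z(53) → 82
82 + V(88) → 170
Y(114) + S(127) → 241
R(149) + 170 → 319
P(176) + 241 → 417
319 + 417 → 736
V sits 3 levels below the root, so its codeword is 3 bits.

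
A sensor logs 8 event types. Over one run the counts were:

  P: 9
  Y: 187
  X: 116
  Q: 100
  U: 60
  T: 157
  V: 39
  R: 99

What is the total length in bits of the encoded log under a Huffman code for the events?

Build the Huffman tree bottom-up:
merge P(9) and V(39): 48
merge 48 and U(60): 108
merge R(99) and Q(100): 199
merge 108 and X(116): 224
merge T(157) and Y(187): 344
merge 199 and 224: 423
merge 344 and 423: 767
Each symbol's bit-cost is frequency × depth; summing gives 2113 bits (equivalently 48 + 108 + 199 + 224 + 344 + 423 + 767).

2113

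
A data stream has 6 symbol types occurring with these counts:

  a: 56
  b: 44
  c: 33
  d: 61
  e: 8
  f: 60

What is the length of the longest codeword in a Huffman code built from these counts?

Merge the two lowest-weight nodes at each step:
combine e(8), c(33) → 41
combine 41, b(44) → 85
combine a(56), f(60) → 116
combine d(61), 85 → 146
combine 116, 146 → 262
The first pair merged (e, c) ends up deepest, at depth 4.

4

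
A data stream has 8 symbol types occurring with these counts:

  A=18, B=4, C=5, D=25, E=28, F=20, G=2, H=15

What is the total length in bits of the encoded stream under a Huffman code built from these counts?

Build the Huffman tree bottom-up:
combine G(2), B(4) → 6
combine C(5), 6 → 11
combine 11, H(15) → 26
combine A(18), F(20) → 38
combine D(25), 26 → 51
combine E(28), 38 → 66
combine 51, 66 → 117
The encoded length is the sum of every internal node's weight: 6 + 11 + 26 + 38 + 51 + 66 + 117 = 315 bits.

315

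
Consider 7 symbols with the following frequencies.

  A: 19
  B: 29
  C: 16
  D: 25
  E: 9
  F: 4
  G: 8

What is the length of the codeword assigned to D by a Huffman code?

2

Repeatedly merge the two smallest:
merge F(4) and G(8): 12
merge E(9) and 12: 21
merge C(16) and A(19): 35
merge 21 and D(25): 46
merge B(29) and 35: 64
merge 46 and 64: 110
D sits 2 levels below the root, so its codeword is 2 bits.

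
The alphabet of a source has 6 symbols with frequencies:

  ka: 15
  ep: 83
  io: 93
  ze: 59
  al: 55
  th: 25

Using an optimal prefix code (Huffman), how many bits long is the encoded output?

Merge the two smallest weights repeatedly:
merge ka(15) and th(25): 40
merge 40 and al(55): 95
merge ze(59) and ep(83): 142
merge io(93) and 95: 188
merge 142 and 188: 330
The encoded length is the sum of every internal node's weight: 40 + 95 + 142 + 188 + 330 = 795 bits.

795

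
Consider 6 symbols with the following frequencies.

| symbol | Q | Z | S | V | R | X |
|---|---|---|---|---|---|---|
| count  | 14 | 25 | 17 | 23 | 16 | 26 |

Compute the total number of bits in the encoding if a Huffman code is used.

312

Greedily combine the two least-frequent nodes:
Q(14) + R(16) → 30
S(17) + V(23) → 40
Z(25) + X(26) → 51
30 + 40 → 70
51 + 70 → 121
Each symbol's bit-cost is frequency × depth; summing gives 312 bits (equivalently 30 + 40 + 51 + 70 + 121).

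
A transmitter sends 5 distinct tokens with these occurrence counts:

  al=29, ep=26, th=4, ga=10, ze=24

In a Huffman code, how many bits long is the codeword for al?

2

Huffman merges, smallest pair first:
combine th(4), ga(10) → 14
combine 14, ze(24) → 38
combine ep(26), al(29) → 55
combine 38, 55 → 93
al sits 2 levels below the root, so its codeword is 2 bits.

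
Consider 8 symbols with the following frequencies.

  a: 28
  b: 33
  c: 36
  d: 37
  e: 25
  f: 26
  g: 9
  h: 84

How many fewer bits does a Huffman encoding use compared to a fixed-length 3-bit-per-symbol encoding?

50

Fixed-length: 3 bits × 278 symbols = 834 bits.
Huffman merges:
g(9) + e(25) → 34
f(26) + a(28) → 54
b(33) + 34 → 67
c(36) + d(37) → 73
54 + 67 → 121
73 + h(84) → 157
121 + 157 → 278
Huffman total = 34 + 54 + 67 + 73 + 121 + 157 + 278 = 784 bits.
Saving = 834 − 784 = 50 bits.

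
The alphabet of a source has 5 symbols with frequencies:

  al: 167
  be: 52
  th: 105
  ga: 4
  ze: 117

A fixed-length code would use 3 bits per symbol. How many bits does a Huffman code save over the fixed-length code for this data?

Fixed-length: 3 bits × 445 symbols = 1335 bits.
Huffman merges:
ga(4) + be(52) → 56
56 + th(105) → 161
ze(117) + 161 → 278
al(167) + 278 → 445
Huffman total = 56 + 161 + 278 + 445 = 940 bits.
Saving = 1335 − 940 = 395 bits.

395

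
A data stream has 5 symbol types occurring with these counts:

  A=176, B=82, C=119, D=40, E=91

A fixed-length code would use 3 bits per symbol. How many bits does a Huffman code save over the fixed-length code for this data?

386

Fixed-length: 3 bits × 508 symbols = 1524 bits.
Huffman merges:
merge D(40) and B(82): 122
merge E(91) and C(119): 210
merge 122 and A(176): 298
merge 210 and 298: 508
Huffman total = 122 + 210 + 298 + 508 = 1138 bits.
Saving = 1524 − 1138 = 386 bits.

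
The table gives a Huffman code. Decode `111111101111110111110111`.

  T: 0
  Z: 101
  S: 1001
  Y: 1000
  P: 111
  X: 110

PPZPXPXP

Read left to right; each codeword is recognised as soon as it completes (prefix code):
  111→P | 111→P | 101→Z | 111→P | 110→X | 111→P | 110→X | 111→P
Decoded message: PPZPXPXP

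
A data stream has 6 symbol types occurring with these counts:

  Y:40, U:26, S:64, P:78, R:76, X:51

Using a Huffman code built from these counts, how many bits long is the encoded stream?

851

Merge the two smallest weights repeatedly:
combine U(26), Y(40) → 66
combine X(51), S(64) → 115
combine 66, R(76) → 142
combine P(78), 115 → 193
combine 142, 193 → 335
Each symbol's bit-cost is frequency × depth; summing gives 851 bits (equivalently 66 + 115 + 142 + 193 + 335).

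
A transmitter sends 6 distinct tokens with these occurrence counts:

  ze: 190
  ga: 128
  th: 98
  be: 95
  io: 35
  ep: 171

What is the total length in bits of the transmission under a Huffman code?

1790

Greedily combine the two least-frequent nodes:
combine io(35), be(95) → 130
combine th(98), ga(128) → 226
combine 130, ep(171) → 301
combine ze(190), 226 → 416
combine 301, 416 → 717
Each symbol's bit-cost is frequency × depth; summing gives 1790 bits (equivalently 130 + 226 + 301 + 416 + 717).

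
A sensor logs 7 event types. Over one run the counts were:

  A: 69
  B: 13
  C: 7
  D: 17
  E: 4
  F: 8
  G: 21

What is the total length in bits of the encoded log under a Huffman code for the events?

309

Greedily combine the two least-frequent nodes:
combine E(4), C(7) → 11
combine F(8), 11 → 19
combine B(13), D(17) → 30
combine 19, G(21) → 40
combine 30, 40 → 70
combine A(69), 70 → 139
The encoded length is the sum of every internal node's weight: 11 + 19 + 30 + 40 + 70 + 139 = 309 bits.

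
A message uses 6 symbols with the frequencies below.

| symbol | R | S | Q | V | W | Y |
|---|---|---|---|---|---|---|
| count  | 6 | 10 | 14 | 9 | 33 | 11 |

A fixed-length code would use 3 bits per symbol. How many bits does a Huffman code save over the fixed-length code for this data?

51

Fixed-length: 3 bits × 83 symbols = 249 bits.
Huffman merges:
combine R(6), V(9) → 15
combine S(10), Y(11) → 21
combine Q(14), 15 → 29
combine 21, 29 → 50
combine W(33), 50 → 83
Huffman total = 15 + 21 + 29 + 50 + 83 = 198 bits.
Saving = 249 − 198 = 51 bits.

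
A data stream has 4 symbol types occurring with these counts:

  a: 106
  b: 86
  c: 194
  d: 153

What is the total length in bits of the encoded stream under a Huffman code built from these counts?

1076

Build the Huffman tree bottom-up:
combine b(86), a(106) → 192
combine d(153), 192 → 345
combine c(194), 345 → 539
Each symbol's bit-cost is frequency × depth; summing gives 1076 bits (equivalently 192 + 345 + 539).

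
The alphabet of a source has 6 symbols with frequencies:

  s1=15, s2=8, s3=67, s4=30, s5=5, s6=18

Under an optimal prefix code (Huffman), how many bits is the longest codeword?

Merge the two lowest-weight nodes at each step:
combine s5(5), s2(8) → 13
combine 13, s1(15) → 28
combine s6(18), 28 → 46
combine s4(30), 46 → 76
combine s3(67), 76 → 143
Maximum depth reached is 5.

5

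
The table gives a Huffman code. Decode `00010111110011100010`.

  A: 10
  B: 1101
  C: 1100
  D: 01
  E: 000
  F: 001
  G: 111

EAGCGEA

Read left to right; each codeword is recognised as soon as it completes (prefix code):
  000→E | 10→A | 111→G | 1100→C | 111→G | 000→E | 10→A
Decoded message: EAGCGEA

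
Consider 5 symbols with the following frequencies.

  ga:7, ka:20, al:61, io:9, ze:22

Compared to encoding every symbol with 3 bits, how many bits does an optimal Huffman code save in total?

Fixed-length: 3 bits × 119 symbols = 357 bits.
Huffman merges:
ga(7) + io(9) → 16
16 + ka(20) → 36
ze(22) + 36 → 58
58 + al(61) → 119
Huffman total = 16 + 36 + 58 + 119 = 229 bits.
Saving = 357 − 229 = 128 bits.

128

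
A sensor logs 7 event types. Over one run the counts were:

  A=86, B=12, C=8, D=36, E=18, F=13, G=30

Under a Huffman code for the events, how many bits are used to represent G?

Build the tree from the bottom:
merge C(8) and B(12): 20
merge F(13) and E(18): 31
merge 20 and G(30): 50
merge 31 and D(36): 67
merge 50 and 67: 117
merge A(86) and 117: 203
G sits 3 levels below the root, so its codeword is 3 bits.

3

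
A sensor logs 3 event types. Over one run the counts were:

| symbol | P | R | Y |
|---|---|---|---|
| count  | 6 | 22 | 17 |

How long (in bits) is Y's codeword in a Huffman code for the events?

2

Build the tree from the bottom:
P(6) + Y(17) → 23
R(22) + 23 → 45
Y's leaf is at depth 2, giving a 2-bit codeword.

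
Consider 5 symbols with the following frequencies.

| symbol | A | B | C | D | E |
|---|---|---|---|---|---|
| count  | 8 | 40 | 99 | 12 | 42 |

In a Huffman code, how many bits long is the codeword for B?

3

Repeatedly merge the two smallest:
A(8) + D(12) → 20
20 + B(40) → 60
E(42) + 60 → 102
C(99) + 102 → 201
B sits 3 levels below the root, so its codeword is 3 bits.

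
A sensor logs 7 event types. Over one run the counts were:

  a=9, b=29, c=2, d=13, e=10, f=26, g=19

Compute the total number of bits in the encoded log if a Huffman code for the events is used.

280

Greedily combine the two least-frequent nodes:
combine c(2), a(9) → 11
combine e(10), 11 → 21
combine d(13), g(19) → 32
combine 21, f(26) → 47
combine b(29), 32 → 61
combine 47, 61 → 108
Total encoded bits = sum of merged weights = 11 + 21 + 32 + 47 + 61 + 108 = 280.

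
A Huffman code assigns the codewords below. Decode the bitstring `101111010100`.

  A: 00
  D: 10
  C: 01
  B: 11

Read left to right; each codeword is recognised as soon as it completes (prefix code):
  10→D | 11→B | 11→B | 01→C | 01→C | 00→A
Decoded message: DBBCCA

DBBCCA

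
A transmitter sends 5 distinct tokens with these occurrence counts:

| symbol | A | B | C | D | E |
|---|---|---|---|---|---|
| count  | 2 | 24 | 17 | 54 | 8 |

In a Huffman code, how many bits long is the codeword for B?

Repeatedly merge the two smallest:
A(2) + E(8) → 10
10 + C(17) → 27
B(24) + 27 → 51
51 + D(54) → 105
B sits 2 levels below the root, so its codeword is 2 bits.

2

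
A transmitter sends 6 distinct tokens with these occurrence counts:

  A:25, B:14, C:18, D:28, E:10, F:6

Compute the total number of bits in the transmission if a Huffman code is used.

Merge the two smallest weights repeatedly:
merge F(6) and E(10): 16
merge B(14) and 16: 30
merge C(18) and A(25): 43
merge D(28) and 30: 58
merge 43 and 58: 101
The encoded length is the sum of every internal node's weight: 16 + 30 + 43 + 58 + 101 = 248 bits.

248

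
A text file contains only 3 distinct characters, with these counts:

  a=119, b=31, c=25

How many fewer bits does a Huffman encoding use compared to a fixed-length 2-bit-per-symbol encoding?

Fixed-length: 2 bits × 175 symbols = 350 bits.
Huffman merges:
merge c(25) and b(31): 56
merge 56 and a(119): 175
Huffman total = 56 + 175 = 231 bits.
Saving = 350 − 231 = 119 bits.

119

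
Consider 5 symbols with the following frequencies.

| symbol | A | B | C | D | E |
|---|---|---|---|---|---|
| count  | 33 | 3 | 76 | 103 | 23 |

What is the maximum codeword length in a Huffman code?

4

Merge the two lowest-weight nodes at each step:
B(3) + E(23) → 26
26 + A(33) → 59
59 + C(76) → 135
D(103) + 135 → 238
The rarest symbols sit at the bottom; the longest codeword is 4 bits.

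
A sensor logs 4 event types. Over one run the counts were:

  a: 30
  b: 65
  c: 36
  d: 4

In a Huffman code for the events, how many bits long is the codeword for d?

Repeatedly merge the two smallest:
combine d(4), a(30) → 34
combine 34, c(36) → 70
combine b(65), 70 → 135
d sits 3 levels below the root, so its codeword is 3 bits.

3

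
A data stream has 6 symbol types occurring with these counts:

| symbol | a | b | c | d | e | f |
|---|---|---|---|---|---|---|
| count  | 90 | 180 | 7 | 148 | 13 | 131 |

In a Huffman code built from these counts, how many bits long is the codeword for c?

Build the tree from the bottom:
c(7) + e(13) → 20
20 + a(90) → 110
110 + f(131) → 241
d(148) + b(180) → 328
241 + 328 → 569
c's leaf is at depth 4, giving a 4-bit codeword.

4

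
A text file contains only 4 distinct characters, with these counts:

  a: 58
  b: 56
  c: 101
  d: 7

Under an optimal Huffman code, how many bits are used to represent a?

2

Huffman merges, smallest pair first:
merge d(7) and b(56): 63
merge a(58) and 63: 121
merge c(101) and 121: 222
a sits 2 levels below the root, so its codeword is 2 bits.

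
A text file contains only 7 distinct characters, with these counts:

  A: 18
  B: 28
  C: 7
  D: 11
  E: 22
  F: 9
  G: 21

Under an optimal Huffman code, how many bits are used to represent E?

Repeatedly merge the two smallest:
merge C(7) and F(9): 16
merge D(11) and 16: 27
merge A(18) and G(21): 39
merge E(22) and 27: 49
merge B(28) and 39: 67
merge 49 and 67: 116
E sits 2 levels below the root, so its codeword is 2 bits.

2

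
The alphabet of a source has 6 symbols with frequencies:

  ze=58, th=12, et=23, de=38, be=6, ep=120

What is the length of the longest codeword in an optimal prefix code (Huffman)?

5

Merge the two lowest-weight nodes at each step:
combine be(6), th(12) → 18
combine 18, et(23) → 41
combine de(38), 41 → 79
combine ze(58), 79 → 137
combine ep(120), 137 → 257
The rarest symbols sit at the bottom; the longest codeword is 5 bits.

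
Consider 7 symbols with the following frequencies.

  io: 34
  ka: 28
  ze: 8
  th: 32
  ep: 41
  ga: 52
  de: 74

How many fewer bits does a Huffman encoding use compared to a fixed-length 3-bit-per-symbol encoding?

Fixed-length: 3 bits × 269 symbols = 807 bits.
Huffman merges:
combine ze(8), ka(28) → 36
combine th(32), io(34) → 66
combine 36, ep(41) → 77
combine ga(52), 66 → 118
combine de(74), 77 → 151
combine 118, 151 → 269
Huffman total = 36 + 66 + 77 + 118 + 151 + 269 = 717 bits.
Saving = 807 − 717 = 90 bits.

90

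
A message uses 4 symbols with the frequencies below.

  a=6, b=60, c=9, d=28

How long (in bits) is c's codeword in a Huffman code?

Build the tree from the bottom:
combine a(6), c(9) → 15
combine 15, d(28) → 43
combine 43, b(60) → 103
c sits 3 levels below the root, so its codeword is 3 bits.

3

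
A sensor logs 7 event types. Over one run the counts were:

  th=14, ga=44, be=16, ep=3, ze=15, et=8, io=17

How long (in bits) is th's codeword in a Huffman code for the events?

Repeatedly merge the two smallest:
combine ep(3), et(8) → 11
combine 11, th(14) → 25
combine ze(15), be(16) → 31
combine io(17), 25 → 42
combine 31, 42 → 73
combine ga(44), 73 → 117
th's leaf is at depth 4, giving a 4-bit codeword.

4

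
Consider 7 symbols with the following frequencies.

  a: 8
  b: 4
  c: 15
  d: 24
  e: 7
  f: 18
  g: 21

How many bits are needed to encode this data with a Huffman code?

Greedily combine the two least-frequent nodes:
combine b(4), e(7) → 11
combine a(8), 11 → 19
combine c(15), f(18) → 33
combine 19, g(21) → 40
combine d(24), 33 → 57
combine 40, 57 → 97
Each symbol's bit-cost is frequency × depth; summing gives 257 bits (equivalently 11 + 19 + 33 + 40 + 57 + 97).

257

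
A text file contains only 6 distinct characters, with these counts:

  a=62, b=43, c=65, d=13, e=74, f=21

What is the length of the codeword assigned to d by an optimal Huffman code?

4

Build the tree from the bottom:
merge d(13) and f(21): 34
merge 34 and b(43): 77
merge a(62) and c(65): 127
merge e(74) and 77: 151
merge 127 and 151: 278
The subtree containing d is merged 4 times, so code length = 4.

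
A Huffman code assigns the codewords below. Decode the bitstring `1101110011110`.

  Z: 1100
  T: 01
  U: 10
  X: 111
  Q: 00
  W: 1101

Read left to right; each codeword is recognised as soon as it completes (prefix code):
  1101→W | 1100→Z | 111→X | 10→U
Decoded message: WZXU

WZXU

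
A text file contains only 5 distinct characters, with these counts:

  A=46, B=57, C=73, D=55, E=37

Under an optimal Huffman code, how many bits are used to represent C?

Repeatedly merge the two smallest:
E(37) + A(46) → 83
D(55) + B(57) → 112
C(73) + 83 → 156
112 + 156 → 268
C sits 2 levels below the root, so its codeword is 2 bits.

2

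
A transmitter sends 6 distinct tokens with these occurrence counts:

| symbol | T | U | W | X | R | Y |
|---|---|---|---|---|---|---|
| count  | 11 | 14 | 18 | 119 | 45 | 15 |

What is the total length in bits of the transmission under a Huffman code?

441

Greedily combine the two least-frequent nodes:
T(11) + U(14) → 25
Y(15) + W(18) → 33
25 + 33 → 58
R(45) + 58 → 103
103 + X(119) → 222
Total encoded bits = sum of merged weights = 25 + 33 + 58 + 103 + 222 = 441.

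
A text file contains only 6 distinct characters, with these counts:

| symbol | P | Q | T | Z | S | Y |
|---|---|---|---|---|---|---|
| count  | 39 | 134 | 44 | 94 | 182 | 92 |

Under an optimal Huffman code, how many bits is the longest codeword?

Merge the two lowest-weight nodes at each step:
merge P(39) and T(44): 83
merge 83 and Y(92): 175
merge Z(94) and Q(134): 228
merge 175 and S(182): 357
merge 228 and 357: 585
The rarest symbols sit at the bottom; the longest codeword is 4 bits.

4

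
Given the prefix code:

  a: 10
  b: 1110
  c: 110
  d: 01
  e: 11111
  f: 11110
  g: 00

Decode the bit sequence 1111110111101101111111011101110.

Read left to right; each codeword is recognised as soon as it completes (prefix code):
  11111→e | 10→a | 11110→f | 110→c | 11111→e | 110→c | 1110→b | 1110→b
Decoded message: eafcecbb

eafcecbb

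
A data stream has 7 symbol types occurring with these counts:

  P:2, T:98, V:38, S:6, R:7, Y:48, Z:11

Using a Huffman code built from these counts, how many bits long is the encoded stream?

435

Greedily combine the two least-frequent nodes:
P(2) + S(6) → 8
R(7) + 8 → 15
Z(11) + 15 → 26
26 + V(38) → 64
Y(48) + 64 → 112
T(98) + 112 → 210
Each symbol's bit-cost is frequency × depth; summing gives 435 bits (equivalently 8 + 15 + 26 + 64 + 112 + 210).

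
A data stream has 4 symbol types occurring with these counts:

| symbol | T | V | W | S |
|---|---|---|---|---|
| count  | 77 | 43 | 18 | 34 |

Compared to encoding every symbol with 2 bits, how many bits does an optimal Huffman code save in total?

25

Fixed-length: 2 bits × 172 symbols = 344 bits.
Huffman merges:
W(18) + S(34) → 52
V(43) + 52 → 95
T(77) + 95 → 172
Huffman total = 52 + 95 + 172 = 319 bits.
Saving = 344 − 319 = 25 bits.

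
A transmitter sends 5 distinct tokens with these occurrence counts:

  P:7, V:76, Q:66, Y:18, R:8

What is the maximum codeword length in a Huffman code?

Merge the two lowest-weight nodes at each step:
merge P(7) and R(8): 15
merge 15 and Y(18): 33
merge 33 and Q(66): 99
merge V(76) and 99: 175
Maximum depth reached is 4.

4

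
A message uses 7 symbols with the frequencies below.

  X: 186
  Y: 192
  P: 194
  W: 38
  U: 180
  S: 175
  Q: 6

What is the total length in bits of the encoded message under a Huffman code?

2571

Merge the two smallest weights repeatedly:
combine Q(6), W(38) → 44
combine 44, S(175) → 219
combine U(180), X(186) → 366
combine Y(192), P(194) → 386
combine 219, 366 → 585
combine 386, 585 → 971
Each symbol's bit-cost is frequency × depth; summing gives 2571 bits (equivalently 44 + 219 + 366 + 386 + 585 + 971).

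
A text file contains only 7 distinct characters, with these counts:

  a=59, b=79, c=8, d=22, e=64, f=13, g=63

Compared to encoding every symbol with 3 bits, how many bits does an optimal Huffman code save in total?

Fixed-length: 3 bits × 308 symbols = 924 bits.
Huffman merges:
combine c(8), f(13) → 21
combine 21, d(22) → 43
combine 43, a(59) → 102
combine g(63), e(64) → 127
combine b(79), 102 → 181
combine 127, 181 → 308
Huffman total = 21 + 43 + 102 + 127 + 181 + 308 = 782 bits.
Saving = 924 − 782 = 142 bits.

142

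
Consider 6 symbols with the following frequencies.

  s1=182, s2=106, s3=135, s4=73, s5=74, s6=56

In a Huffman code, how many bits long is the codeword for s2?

Huffman merges, smallest pair first:
combine s6(56), s4(73) → 129
combine s5(74), s2(106) → 180
combine 129, s3(135) → 264
combine 180, s1(182) → 362
combine 264, 362 → 626
s2 sits 3 levels below the root, so its codeword is 3 bits.

3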